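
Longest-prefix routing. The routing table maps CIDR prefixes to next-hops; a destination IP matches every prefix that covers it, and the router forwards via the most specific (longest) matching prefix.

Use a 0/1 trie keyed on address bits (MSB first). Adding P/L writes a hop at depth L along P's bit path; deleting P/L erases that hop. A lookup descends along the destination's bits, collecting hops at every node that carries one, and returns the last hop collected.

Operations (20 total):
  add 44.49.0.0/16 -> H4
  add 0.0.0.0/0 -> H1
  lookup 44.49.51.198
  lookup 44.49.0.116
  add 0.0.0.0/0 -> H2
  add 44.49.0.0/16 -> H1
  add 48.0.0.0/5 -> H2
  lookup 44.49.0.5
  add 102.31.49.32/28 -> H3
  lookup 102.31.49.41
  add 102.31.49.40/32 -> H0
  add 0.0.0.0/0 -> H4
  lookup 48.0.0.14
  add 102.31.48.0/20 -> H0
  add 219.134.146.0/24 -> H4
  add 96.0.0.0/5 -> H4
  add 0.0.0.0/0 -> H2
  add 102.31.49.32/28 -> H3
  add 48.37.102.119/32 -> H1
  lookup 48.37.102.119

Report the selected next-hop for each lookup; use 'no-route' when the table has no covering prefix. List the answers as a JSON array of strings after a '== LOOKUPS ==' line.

Apply in order:
  add 44.49.0.0/16 -> H4 at depth 16
  add 0.0.0.0/0 -> H1 at depth 0
  Q 44.49.51.198: descend 0010110000110001 ; hops seen [H1,H4] ; pick H4
  Q 44.49.0.116: descend 0010110000110001 ; hops seen [H1,H4] ; pick H4
  add 0.0.0.0/0 -> H2 at depth 0
  add 44.49.0.0/16 -> H1 at depth 16
  add 48.0.0.0/5 -> H2 at depth 5
  Q 44.49.0.5: descend 0010110000110001 ; hops seen [H2,H1] ; pick H1
  add 102.31.49.32/28 -> H3 at depth 28
  Q 102.31.49.41: descend 0110011000011111001100010010 ; hops seen [H2,H3] ; pick H3
  add 102.31.49.40/32 -> H0 at depth 32
  add 0.0.0.0/0 -> H4 at depth 0
  Q 48.0.0.14: descend 00110 ; hops seen [H4,H2] ; pick H2
  add 102.31.48.0/20 -> H0 at depth 20
  add 219.134.146.0/24 -> H4 at depth 24
  add 96.0.0.0/5 -> H4 at depth 5
  add 0.0.0.0/0 -> H2 at depth 0
  add 102.31.49.32/28 -> H3 at depth 28
  add 48.37.102.119/32 -> H1 at depth 32
  Q 48.37.102.119: descend 00110000001001010110011001110111 ; hops seen [H2,H2,H1] ; pick H1

== LOOKUPS ==
["H4","H4","H1","H3","H2","H1"]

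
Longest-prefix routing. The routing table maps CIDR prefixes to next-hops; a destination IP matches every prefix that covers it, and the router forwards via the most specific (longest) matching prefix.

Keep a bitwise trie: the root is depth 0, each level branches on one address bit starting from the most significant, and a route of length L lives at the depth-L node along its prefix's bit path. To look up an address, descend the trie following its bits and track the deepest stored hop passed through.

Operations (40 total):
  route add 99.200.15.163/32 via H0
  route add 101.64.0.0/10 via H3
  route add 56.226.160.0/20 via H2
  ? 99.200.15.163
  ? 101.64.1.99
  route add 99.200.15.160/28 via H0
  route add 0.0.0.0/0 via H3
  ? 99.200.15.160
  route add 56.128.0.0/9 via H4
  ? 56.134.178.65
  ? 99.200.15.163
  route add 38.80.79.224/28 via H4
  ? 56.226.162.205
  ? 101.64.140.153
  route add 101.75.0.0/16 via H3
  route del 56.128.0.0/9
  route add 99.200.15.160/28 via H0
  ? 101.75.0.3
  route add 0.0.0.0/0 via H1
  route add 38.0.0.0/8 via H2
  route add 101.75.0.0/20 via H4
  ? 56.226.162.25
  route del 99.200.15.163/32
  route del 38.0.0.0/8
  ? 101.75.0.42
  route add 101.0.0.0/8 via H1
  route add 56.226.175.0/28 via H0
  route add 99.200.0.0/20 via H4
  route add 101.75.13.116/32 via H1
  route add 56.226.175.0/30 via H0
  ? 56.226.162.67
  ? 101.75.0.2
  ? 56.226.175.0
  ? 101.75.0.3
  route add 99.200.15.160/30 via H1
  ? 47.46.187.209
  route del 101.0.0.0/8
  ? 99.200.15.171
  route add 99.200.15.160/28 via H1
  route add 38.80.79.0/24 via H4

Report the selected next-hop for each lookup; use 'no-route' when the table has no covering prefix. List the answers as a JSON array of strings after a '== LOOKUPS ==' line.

Trace:
  add 99.200.15.163/32 -> H0 at depth 32
  add 101.64.0.0/10 -> H3 at depth 10
  add 56.226.160.0/20 -> H2 at depth 20
  lookup 99.200.15.163: bits 01100011110010000000111110100011 walk d0:-→d1:-→d2:-→d3:-→d4:-→d5:-→d6:-→d7:-→d8:-→d9:-→d10:-→d11:-→d12:-→d13:-→d14:-→d15:-→d16:-→d17:-→d18:-→d19:-→d20:-→d21:-→d22:-→d23:-→d24:-→d25:-→d26:-→d27:-→d28:-→d29:-→d30:-→d31:-→d32:H0 -> H0
  lookup 101.64.1.99: bits 0110010101 walk d0:-→d1:-→d2:-→d3:-→d4:-→d5:-→d6:-→d7:-→d8:-→d9:-→d10:H3 -> H3
  add 99.200.15.160/28 -> H0 at depth 28
  add 0.0.0.0/0 -> H3 at depth 0
  lookup 99.200.15.160: bits 011000111100100000001111101000 walk d0:H3→d1:-→d2:-→d3:-→d4:-→d5:-→d6:-→d7:-→d8:-→d9:-→d10:-→d11:-→d12:-→d13:-→d14:-→d15:-→d16:-→d17:-→d18:-→d19:-→d20:-→d21:-→d22:-→d23:-→d24:-→d25:-→d26:-→d27:-→d28:H0→d29:-→d30:- -> H0
  add 56.128.0.0/9 -> H4 at depth 9
  lookup 56.134.178.65: bits 001110001 walk d0:H3→d1:-→d2:-→d3:-→d4:-→d5:-→d6:-→d7:-→d8:-→d9:H4 -> H4
  lookup 99.200.15.163: bits 01100011110010000000111110100011 walk d0:H3→d1:-→d2:-→d3:-→d4:-→d5:-→d6:-→d7:-→d8:-→d9:-→d10:-→d11:-→d12:-→d13:-→d14:-→d15:-→d16:-→d17:-→d18:-→d19:-→d20:-→d21:-→d22:-→d23:-→d24:-→d25:-→d26:-→d27:-→d28:H0→d29:-→d30:-→d31:-→d32:H0 -> H0
  add 38.80.79.224/28 -> H4 at depth 28
  lookup 56.226.162.205: bits 00111000111000101010 walk d0:H3→d1:-→d2:-→d3:-→d4:-→d5:-→d6:-→d7:-→d8:-→d9:H4→d10:-→d11:-→d12:-→d13:-→d14:-→d15:-→d16:-→d17:-→d18:-→d19:-→d20:H2 -> H2
  lookup 101.64.140.153: bits 0110010101 walk d0:H3→d1:-→d2:-→d3:-→d4:-→d5:-→d6:-→d7:-→d8:-→d9:-→d10:H3 -> H3
  add 101.75.0.0/16 -> H3 at depth 16
  - 56.128.0.0/9 clear@9
  add 99.200.15.160/28 -> H0 at depth 28
  lookup 101.75.0.3: bits 0110010101001011 walk d0:H3→d1:-→d2:-→d3:-→d4:-→d5:-→d6:-→d7:-→d8:-→d9:-→d10:H3→d11:-→d12:-→d13:-→d14:-→d15:-→d16:H3 -> H3
  add 0.0.0.0/0 -> H1 at depth 0
  add 38.0.0.0/8 -> H2 at depth 8
  add 101.75.0.0/20 -> H4 at depth 20
  lookup 56.226.162.25: bits 00111000111000101010 walk d0:H1→d1:-→d2:-→d3:-→d4:-→d5:-→d6:-→d7:-→d8:-→d9:-→d10:-→d11:-→d12:-→d13:-→d14:-→d15:-→d16:-→d17:-→d18:-→d19:-→d20:H2 -> H2
  - 99.200.15.163/32 clear@32
  - 38.0.0.0/8 clear@8
  lookup 101.75.0.42: bits 01100101010010110000 walk d0:H1→d1:-→d2:-→d3:-→d4:-→d5:-→d6:-→d7:-→d8:-→d9:-→d10:H3→d11:-→d12:-→d13:-→d14:-→d15:-→d16:H3→d17:-→d18:-→d19:-→d20:H4 -> H4
  add 101.0.0.0/8 -> H1 at depth 8
  add 56.226.175.0/28 -> H0 at depth 28
  add 99.200.0.0/20 -> H4 at depth 20
  add 101.75.13.116/32 -> H1 at depth 32
  add 56.226.175.0/30 -> H0 at depth 30
  lookup 56.226.162.67: bits 00111000111000101010 walk d0:H1→d1:-→d2:-→d3:-→d4:-→d5:-→d6:-→d7:-→d8:-→d9:-→d10:-→d11:-→d12:-→d13:-→d14:-→d15:-→d16:-→d17:-→d18:-→d19:-→d20:H2 -> H2
  lookup 101.75.0.2: bits 01100101010010110000 walk d0:H1→d1:-→d2:-→d3:-→d4:-→d5:-→d6:-→d7:-→d8:H1→d9:-→d10:H3→d11:-→d12:-→d13:-→d14:-→d15:-→d16:H3→d17:-→d18:-→d19:-→d20:H4 -> H4
  lookup 56.226.175.0: bits 001110001110001010101111000000 walk d0:H1→d1:-→d2:-→d3:-→d4:-→d5:-→d6:-→d7:-→d8:-→d9:-→d10:-→d11:-→d12:-→d13:-→d14:-→d15:-→d16:-→d17:-→d18:-→d19:-→d20:H2→d21:-→d22:-→d23:-→d24:-→d25:-→d26:-→d27:-→d28:H0→d29:-→d30:H0 -> H0
  lookup 101.75.0.3: bits 01100101010010110000 walk d0:H1→d1:-→d2:-→d3:-→d4:-→d5:-→d6:-→d7:-→d8:H1→d9:-→d10:H3→d11:-→d12:-→d13:-→d14:-→d15:-→d16:H3→d17:-→d18:-→d19:-→d20:H4 -> H4
  add 99.200.15.160/30 -> H1 at depth 30
  lookup 47.46.187.209: bits 0010 walk d0:H1→d1:-→d2:-→d3:-→d4:- -> H1
  - 101.0.0.0/8 clear@8
  lookup 99.200.15.171: bits 0110001111001000000011111010 walk d0:H1→d1:-→d2:-→d3:-→d4:-→d5:-→d6:-→d7:-→d8:-→d9:-→d10:-→d11:-→d12:-→d13:-→d14:-→d15:-→d16:-→d17:-→d18:-→d19:-→d20:H4→d21:-→d22:-→d23:-→d24:-→d25:-→d26:-→d27:-→d28:H0 -> H0
  add 99.200.15.160/28 -> H1 at depth 28
  add 38.80.79.0/24 -> H4 at depth 24

== LOOKUPS ==
["H0","H3","H0","H4","H0","H2","H3","H3","H2","H4","H2","H4","H0","H4","H1","H0"]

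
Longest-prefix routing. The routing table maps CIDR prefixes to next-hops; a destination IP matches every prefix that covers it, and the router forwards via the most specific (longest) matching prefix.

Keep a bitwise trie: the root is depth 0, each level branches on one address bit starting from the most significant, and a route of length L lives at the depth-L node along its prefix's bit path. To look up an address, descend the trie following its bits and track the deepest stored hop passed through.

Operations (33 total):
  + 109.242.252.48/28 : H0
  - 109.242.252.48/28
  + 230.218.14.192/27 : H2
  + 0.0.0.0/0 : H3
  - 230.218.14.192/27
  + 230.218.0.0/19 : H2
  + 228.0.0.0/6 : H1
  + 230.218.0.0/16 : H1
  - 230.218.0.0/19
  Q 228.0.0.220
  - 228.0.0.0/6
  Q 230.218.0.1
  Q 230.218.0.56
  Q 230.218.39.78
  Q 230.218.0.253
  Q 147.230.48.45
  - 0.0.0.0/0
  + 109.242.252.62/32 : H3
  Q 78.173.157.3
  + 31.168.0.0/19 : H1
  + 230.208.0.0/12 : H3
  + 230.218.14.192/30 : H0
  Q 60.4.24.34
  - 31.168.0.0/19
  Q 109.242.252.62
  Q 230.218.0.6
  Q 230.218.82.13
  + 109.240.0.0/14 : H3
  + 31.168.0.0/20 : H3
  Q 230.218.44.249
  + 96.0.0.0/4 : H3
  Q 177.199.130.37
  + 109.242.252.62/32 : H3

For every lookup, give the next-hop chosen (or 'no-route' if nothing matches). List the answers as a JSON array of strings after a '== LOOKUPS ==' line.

Apply in order:
  + 109.242.252.48/28 (H0) depth=28
  del 109.242.252.48/28 (clear depth 28)
  + 230.218.14.192/27 (H2) depth=27
  + 0.0.0.0/0 (H3) depth=0
  del 230.218.14.192/27 (clear depth 27)
  + 230.218.0.0/19 (H2) depth=19
  + 228.0.0.0/6 (H1) depth=6
  + 230.218.0.0/16 (H1) depth=16
  del 230.218.0.0/19 (clear depth 19)
  Q 228.0.0.220: descend 111001 ; hops seen [H3,H1] ; pick H1
  del 228.0.0.0/6 (clear depth 6)
  Q 230.218.0.1: descend 11100110110110100000 ; hops seen [H3,H1] ; pick H1
  Q 230.218.0.56: descend 11100110110110100000 ; hops seen [H3,H1] ; pick H1
  Q 230.218.39.78: descend 111001101101101000 ; hops seen [H3,H1] ; pick H1
  Q 230.218.0.253: descend 11100110110110100000 ; hops seen [H3,H1] ; pick H1
  Q 147.230.48.45: descend 1 ; hops seen [H3] ; pick H3
  del 0.0.0.0/0 (clear depth 0)
  + 109.242.252.62/32 (H3) depth=32
  Q 78.173.157.3: descend 01 ; hops seen [∅] ; pick no-route
  + 31.168.0.0/19 (H1) depth=19
  + 230.208.0.0/12 (H3) depth=12
  + 230.218.14.192/30 (H0) depth=30
  Q 60.4.24.34: descend 00 ; hops seen [∅] ; pick no-route
  del 31.168.0.0/19 (clear depth 19)
  Q 109.242.252.62: descend 01101101111100101111110000111110 ; hops seen [H3] ; pick H3
  Q 230.218.0.6: descend 11100110110110100000 ; hops seen [H3,H1] ; pick H1
  Q 230.218.82.13: descend 11100110110110100 ; hops seen [H3,H1] ; pick H1
  + 109.240.0.0/14 (H3) depth=14
  + 31.168.0.0/20 (H3) depth=20
  Q 230.218.44.249: descend 111001101101101000 ; hops seen [H3,H1] ; pick H1
  + 96.0.0.0/4 (H3) depth=4
  Q 177.199.130.37: descend 1 ; hops seen [∅] ; pick no-route
  + 109.242.252.62/32 (H3) depth=32

== LOOKUPS ==
["H1","H1","H1","H1","H1","H3","no-route","no-route","H3","H1","H1","H1","no-route"]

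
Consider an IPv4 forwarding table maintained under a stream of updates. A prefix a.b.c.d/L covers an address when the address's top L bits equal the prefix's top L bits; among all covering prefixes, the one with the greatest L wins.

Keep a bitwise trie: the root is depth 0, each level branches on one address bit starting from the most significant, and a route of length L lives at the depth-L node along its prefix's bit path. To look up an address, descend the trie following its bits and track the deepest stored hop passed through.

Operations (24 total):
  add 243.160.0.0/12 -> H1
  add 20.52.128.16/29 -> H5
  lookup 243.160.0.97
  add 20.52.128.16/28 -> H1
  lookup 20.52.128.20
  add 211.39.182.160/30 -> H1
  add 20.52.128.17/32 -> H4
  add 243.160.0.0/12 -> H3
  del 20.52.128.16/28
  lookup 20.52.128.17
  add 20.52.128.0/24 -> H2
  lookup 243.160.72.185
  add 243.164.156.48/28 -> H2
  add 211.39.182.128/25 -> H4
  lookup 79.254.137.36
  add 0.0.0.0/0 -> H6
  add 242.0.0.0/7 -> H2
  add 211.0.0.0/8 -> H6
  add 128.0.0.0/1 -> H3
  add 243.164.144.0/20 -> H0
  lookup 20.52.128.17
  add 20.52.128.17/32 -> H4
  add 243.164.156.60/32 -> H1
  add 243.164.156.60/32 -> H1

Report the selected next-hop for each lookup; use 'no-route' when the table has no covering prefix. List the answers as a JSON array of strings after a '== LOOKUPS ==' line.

Trace:
  + 243.160.0.0/12 (H1) depth=12
  + 20.52.128.16/29 (H5) depth=29
  ? 243.160.0.97  path d0:-→d1:-→d2:-→d3:-→d4:-→d5:-→d6:-→d7:-→d8:-→d9:-→d10:-→d11:-→d12:H1  best=H1
  + 20.52.128.16/28 (H1) depth=28
  ? 20.52.128.20  path d0:-→d1:-→d2:-→d3:-→d4:-→d5:-→d6:-→d7:-→d8:-→d9:-→d10:-→d11:-→d12:-→d13:-→d14:-→d15:-→d16:-→d17:-→d18:-→d19:-→d20:-→d21:-→d22:-→d23:-→d24:-→d25:-→d26:-→d27:-→d28:H1→d29:H5  best=H5
  + 211.39.182.160/30 (H1) depth=30
  + 20.52.128.17/32 (H4) depth=32
  + 243.160.0.0/12 (H3) depth=12
  - 20.52.128.16/28 clear@28
  ? 20.52.128.17  path d0:-→d1:-→d2:-→d3:-→d4:-→d5:-→d6:-→d7:-→d8:-→d9:-→d10:-→d11:-→d12:-→d13:-→d14:-→d15:-→d16:-→d17:-→d18:-→d19:-→d20:-→d21:-→d22:-→d23:-→d24:-→d25:-→d26:-→d27:-→d28:-→d29:H5→d30:-→d31:-→d32:H4  best=H4
  + 20.52.128.0/24 (H2) depth=24
  ? 243.160.72.185  path d0:-→d1:-→d2:-→d3:-→d4:-→d5:-→d6:-→d7:-→d8:-→d9:-→d10:-→d11:-→d12:H3  best=H3
  + 243.164.156.48/28 (H2) depth=28
  + 211.39.182.128/25 (H4) depth=25
  ? 79.254.137.36  path d0:-→d1:-  best=no-route
  + 0.0.0.0/0 (H6) depth=0
  + 242.0.0.0/7 (H2) depth=7
  + 211.0.0.0/8 (H6) depth=8
  + 128.0.0.0/1 (H3) depth=1
  + 243.164.144.0/20 (H0) depth=20
  ? 20.52.128.17  path d0:H6→d1:-→d2:-→d3:-→d4:-→d5:-→d6:-→d7:-→d8:-→d9:-→d10:-→d11:-→d12:-→d13:-→d14:-→d15:-→d16:-→d17:-→d18:-→d19:-→d20:-→d21:-→d22:-→d23:-→d24:H2→d25:-→d26:-→d27:-→d28:-→d29:H5→d30:-→d31:-→d32:H4  best=H4
  + 20.52.128.17/32 (H4) depth=32
  + 243.164.156.60/32 (H1) depth=32
  + 243.164.156.60/32 (H1) depth=32

== LOOKUPS ==
["H1","H5","H4","H3","no-route","H4"]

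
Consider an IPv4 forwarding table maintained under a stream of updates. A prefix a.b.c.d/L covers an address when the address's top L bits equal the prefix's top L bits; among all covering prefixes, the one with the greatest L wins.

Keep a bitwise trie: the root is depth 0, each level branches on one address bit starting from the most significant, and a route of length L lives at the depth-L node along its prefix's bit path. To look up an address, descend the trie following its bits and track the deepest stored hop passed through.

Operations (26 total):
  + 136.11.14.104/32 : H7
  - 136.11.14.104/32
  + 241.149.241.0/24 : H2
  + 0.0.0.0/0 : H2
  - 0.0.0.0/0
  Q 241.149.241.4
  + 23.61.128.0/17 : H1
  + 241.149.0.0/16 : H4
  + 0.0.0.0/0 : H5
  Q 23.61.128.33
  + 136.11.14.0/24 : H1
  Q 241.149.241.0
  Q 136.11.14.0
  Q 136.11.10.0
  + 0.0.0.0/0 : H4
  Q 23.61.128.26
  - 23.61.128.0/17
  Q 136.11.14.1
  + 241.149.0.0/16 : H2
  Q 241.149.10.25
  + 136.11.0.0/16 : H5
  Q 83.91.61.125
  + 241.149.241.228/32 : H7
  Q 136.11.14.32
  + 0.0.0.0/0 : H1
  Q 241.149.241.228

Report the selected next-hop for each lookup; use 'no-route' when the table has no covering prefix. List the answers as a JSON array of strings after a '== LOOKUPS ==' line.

Apply in order:
  + 136.11.14.104/32 (H7) depth=32
  del 136.11.14.104/32 (clear depth 32)
  + 241.149.241.0/24 (H2) depth=24
  + 0.0.0.0/0 (H2) depth=0
  del 0.0.0.0/0 (clear depth 0)
  ? 241.149.241.4  path d0:-→d1:-→d2:-→d3:-→d4:-→d5:-→d6:-→d7:-→d8:-→d9:-→d10:-→d11:-→d12:-→d13:-→d14:-→d15:-→d16:-→d17:-→d18:-→d19:-→d20:-→d21:-→d22:-→d23:-→d24:H2  best=H2
  + 23.61.128.0/17 (H1) depth=17
  + 241.149.0.0/16 (H4) depth=16
  + 0.0.0.0/0 (H5) depth=0
  ? 23.61.128.33  path d0:H5→d1:-→d2:-→d3:-→d4:-→d5:-→d6:-→d7:-→d8:-→d9:-→d10:-→d11:-→d12:-→d13:-→d14:-→d15:-→d16:-→d17:H1  best=H1
  + 136.11.14.0/24 (H1) depth=24
  ? 241.149.241.0  path d0:H5→d1:-→d2:-→d3:-→d4:-→d5:-→d6:-→d7:-→d8:-→d9:-→d10:-→d11:-→d12:-→d13:-→d14:-→d15:-→d16:H4→d17:-→d18:-→d19:-→d20:-→d21:-→d22:-→d23:-→d24:H2  best=H2
  ? 136.11.14.0  path d0:H5→d1:-→d2:-→d3:-→d4:-→d5:-→d6:-→d7:-→d8:-→d9:-→d10:-→d11:-→d12:-→d13:-→d14:-→d15:-→d16:-→d17:-→d18:-→d19:-→d20:-→d21:-→d22:-→d23:-→d24:H1→d25:-  best=H1
  ? 136.11.10.0  path d0:H5→d1:-→d2:-→d3:-→d4:-→d5:-→d6:-→d7:-→d8:-→d9:-→d10:-→d11:-→d12:-→d13:-→d14:-→d15:-→d16:-→d17:-→d18:-→d19:-→d20:-→d21:-  best=H5
  + 0.0.0.0/0 (H4) depth=0
  ? 23.61.128.26  path d0:H4→d1:-→d2:-→d3:-→d4:-→d5:-→d6:-→d7:-→d8:-→d9:-→d10:-→d11:-→d12:-→d13:-→d14:-→d15:-→d16:-→d17:H1  best=H1
  del 23.61.128.0/17 (clear depth 17)
  ? 136.11.14.1  path d0:H4→d1:-→d2:-→d3:-→d4:-→d5:-→d6:-→d7:-→d8:-→d9:-→d10:-→d11:-→d12:-→d13:-→d14:-→d15:-→d16:-→d17:-→d18:-→d19:-→d20:-→d21:-→d22:-→d23:-→d24:H1→d25:-  best=H1
  + 241.149.0.0/16 (H2) depth=16
  ? 241.149.10.25  path d0:H4→d1:-→d2:-→d3:-→d4:-→d5:-→d6:-→d7:-→d8:-→d9:-→d10:-→d11:-→d12:-→d13:-→d14:-→d15:-→d16:H2  best=H2
  + 136.11.0.0/16 (H5) depth=16
  ? 83.91.61.125  path d0:H4→d1:-  best=H4
  + 241.149.241.228/32 (H7) depth=32
  ? 136.11.14.32  path d0:H4→d1:-→d2:-→d3:-→d4:-→d5:-→d6:-→d7:-→d8:-→d9:-→d10:-→d11:-→d12:-→d13:-→d14:-→d15:-→d16:H5→d17:-→d18:-→d19:-→d20:-→d21:-→d22:-→d23:-→d24:H1→d25:-  best=H1
  + 0.0.0.0/0 (H1) depth=0
  ? 241.149.241.228  path d0:H1→d1:-→d2:-→d3:-→d4:-→d5:-→d6:-→d7:-→d8:-→d9:-→d10:-→d11:-→d12:-→d13:-→d14:-→d15:-→d16:H2→d17:-→d18:-→d19:-→d20:-→d21:-→d22:-→d23:-→d24:H2→d25:-→d26:-→d27:-→d28:-→d29:-→d30:-→d31:-→d32:H7  best=H7

== LOOKUPS ==
["H2","H1","H2","H1","H5","H1","H1","H2","H4","H1","H7"]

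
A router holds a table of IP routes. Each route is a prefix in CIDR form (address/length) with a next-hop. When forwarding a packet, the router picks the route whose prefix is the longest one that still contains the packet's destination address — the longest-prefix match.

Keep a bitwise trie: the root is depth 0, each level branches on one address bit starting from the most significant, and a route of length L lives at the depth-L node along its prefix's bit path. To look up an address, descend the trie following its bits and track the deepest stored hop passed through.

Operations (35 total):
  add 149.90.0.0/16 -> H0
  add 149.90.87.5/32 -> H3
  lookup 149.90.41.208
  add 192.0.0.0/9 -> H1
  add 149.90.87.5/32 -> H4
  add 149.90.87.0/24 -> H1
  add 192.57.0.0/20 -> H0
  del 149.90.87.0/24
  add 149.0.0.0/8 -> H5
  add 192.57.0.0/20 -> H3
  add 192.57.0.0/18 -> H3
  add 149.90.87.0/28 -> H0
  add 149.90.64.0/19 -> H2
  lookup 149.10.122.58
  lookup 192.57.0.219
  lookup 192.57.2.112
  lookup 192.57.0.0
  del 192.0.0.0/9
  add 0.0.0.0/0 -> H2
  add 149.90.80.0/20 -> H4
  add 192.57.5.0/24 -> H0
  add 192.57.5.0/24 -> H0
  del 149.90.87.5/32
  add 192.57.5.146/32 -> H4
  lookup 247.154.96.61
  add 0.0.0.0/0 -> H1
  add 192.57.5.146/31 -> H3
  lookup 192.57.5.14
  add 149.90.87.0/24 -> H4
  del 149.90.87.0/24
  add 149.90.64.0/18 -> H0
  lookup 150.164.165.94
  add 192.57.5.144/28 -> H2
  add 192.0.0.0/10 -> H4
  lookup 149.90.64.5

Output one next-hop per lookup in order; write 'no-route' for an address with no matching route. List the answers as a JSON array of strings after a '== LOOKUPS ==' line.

Apply in order:
  add 149.90.0.0/16 -> H0 at depth 16
  add 149.90.87.5/32 -> H3 at depth 32
  ? 149.90.41.208  path d0:-→d1:-→d2:-→d3:-→d4:-→d5:-→d6:-→d7:-→d8:-→d9:-→d10:-→d11:-→d12:-→d13:-→d14:-→d15:-→d16:H0→d17:-  best=H0
  add 192.0.0.0/9 -> H1 at depth 9
  add 149.90.87.5/32 -> H4 at depth 32
  add 149.90.87.0/24 -> H1 at depth 24
  add 192.57.0.0/20 -> H0 at depth 20
  del 149.90.87.0/24 (clear depth 24)
  add 149.0.0.0/8 -> H5 at depth 8
  add 192.57.0.0/20 -> H3 at depth 20
  add 192.57.0.0/18 -> H3 at depth 18
  add 149.90.87.0/28 -> H0 at depth 28
  add 149.90.64.0/19 -> H2 at depth 19
  ? 149.10.122.58  path d0:-→d1:-→d2:-→d3:-→d4:-→d5:-→d6:-→d7:-→d8:H5→d9:-  best=H5
  ? 192.57.0.219  path d0:-→d1:-→d2:-→d3:-→d4:-→d5:-→d6:-→d7:-→d8:-→d9:H1→d10:-→d11:-→d12:-→d13:-→d14:-→d15:-→d16:-→d17:-→d18:H3→d19:-→d20:H3  best=H3
  ? 192.57.2.112  path d0:-→d1:-→d2:-→d3:-→d4:-→d5:-→d6:-→d7:-→d8:-→d9:H1→d10:-→d11:-→d12:-→d13:-→d14:-→d15:-→d16:-→d17:-→d18:H3→d19:-→d20:H3  best=H3
  ? 192.57.0.0  path d0:-→d1:-→d2:-→d3:-→d4:-→d5:-→d6:-→d7:-→d8:-→d9:H1→d10:-→d11:-→d12:-→d13:-→d14:-→d15:-→d16:-→d17:-→d18:H3→d19:-→d20:H3  best=H3
  del 192.0.0.0/9 (clear depth 9)
  add 0.0.0.0/0 -> H2 at depth 0
  add 149.90.80.0/20 -> H4 at depth 20
  add 192.57.5.0/24 -> H0 at depth 24
  add 192.57.5.0/24 -> H0 at depth 24
  del 149.90.87.5/32 (clear depth 32)
  add 192.57.5.146/32 -> H4 at depth 32
  ? 247.154.96.61  path d0:H2→d1:-→d2:-  best=H2
  add 0.0.0.0/0 -> H1 at depth 0
  add 192.57.5.146/31 -> H3 at depth 31
  ? 192.57.5.14  path d0:H1→d1:-→d2:-→d3:-→d4:-→d5:-→d6:-→d7:-→d8:-→d9:-→d10:-→d11:-→d12:-→d13:-→d14:-→d15:-→d16:-→d17:-→d18:H3→d19:-→d20:H3→d21:-→d22:-→d23:-→d24:H0  best=H0
  add 149.90.87.0/24 -> H4 at depth 24
  del 149.90.87.0/24 (clear depth 24)
  add 149.90.64.0/18 -> H0 at depth 18
  ? 150.164.165.94  path d0:H1→d1:-→d2:-→d3:-→d4:-→d5:-→d6:-  best=H1
  add 192.57.5.144/28 -> H2 at depth 28
  add 192.0.0.0/10 -> H4 at depth 10
  ? 149.90.64.5  path d0:H1→d1:-→d2:-→d3:-→d4:-→d5:-→d6:-→d7:-→d8:H5→d9:-→d10:-→d11:-→d12:-→d13:-→d14:-→d15:-→d16:H0→d17:-→d18:H0→d19:H2  best=H2

== LOOKUPS ==
["H0","H5","H3","H3","H3","H2","H0","H1","H2"]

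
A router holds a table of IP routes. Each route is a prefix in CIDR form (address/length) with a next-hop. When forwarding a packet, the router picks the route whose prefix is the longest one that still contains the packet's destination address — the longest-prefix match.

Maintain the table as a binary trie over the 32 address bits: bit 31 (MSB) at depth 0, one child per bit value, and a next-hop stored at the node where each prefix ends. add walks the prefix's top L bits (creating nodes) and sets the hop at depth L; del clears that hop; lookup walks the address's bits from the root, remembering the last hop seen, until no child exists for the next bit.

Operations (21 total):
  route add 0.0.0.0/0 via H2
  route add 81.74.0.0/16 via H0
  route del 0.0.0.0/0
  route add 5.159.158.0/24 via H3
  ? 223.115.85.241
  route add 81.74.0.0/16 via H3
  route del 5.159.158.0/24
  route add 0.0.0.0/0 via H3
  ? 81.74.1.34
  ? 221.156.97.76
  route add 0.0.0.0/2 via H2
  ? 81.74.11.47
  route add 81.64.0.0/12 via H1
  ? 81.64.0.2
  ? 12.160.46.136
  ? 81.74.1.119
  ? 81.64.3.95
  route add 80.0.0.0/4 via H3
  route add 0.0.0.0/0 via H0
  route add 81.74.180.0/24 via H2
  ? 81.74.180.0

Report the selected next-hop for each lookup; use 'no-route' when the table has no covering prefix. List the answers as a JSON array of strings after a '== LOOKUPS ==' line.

Trace:
  + 0.0.0.0/0 (H2) depth=0
  + 81.74.0.0/16 (H0) depth=16
  - 0.0.0.0/0 clear@0
  + 5.159.158.0/24 (H3) depth=24
  ? 223.115.85.241  path d0:-  best=no-route
  + 81.74.0.0/16 (H3) depth=16
  - 5.159.158.0/24 clear@24
  + 0.0.0.0/0 (H3) depth=0
  ? 81.74.1.34  path d0:H3→d1:-→d2:-→d3:-→d4:-→d5:-→d6:-→d7:-→d8:-→d9:-→d10:-→d11:-→d12:-→d13:-→d14:-→d15:-→d16:H3  best=H3
  ? 221.156.97.76  path d0:H3  best=H3
  + 0.0.0.0/2 (H2) depth=2
  ? 81.74.11.47  path d0:H3→d1:-→d2:-→d3:-→d4:-→d5:-→d6:-→d7:-→d8:-→d9:-→d10:-→d11:-→d12:-→d13:-→d14:-→d15:-→d16:H3  best=H3
  + 81.64.0.0/12 (H1) depth=12
  ? 81.64.0.2  path d0:H3→d1:-→d2:-→d3:-→d4:-→d5:-→d6:-→d7:-→d8:-→d9:-→d10:-→d11:-→d12:H1  best=H1
  ? 12.160.46.136  path d0:H3→d1:-→d2:H2→d3:-→d4:-  best=H2
  ? 81.74.1.119  path d0:H3→d1:-→d2:-→d3:-→d4:-→d5:-→d6:-→d7:-→d8:-→d9:-→d10:-→d11:-→d12:H1→d13:-→d14:-→d15:-→d16:H3  best=H3
  ? 81.64.3.95  path d0:H3→d1:-→d2:-→d3:-→d4:-→d5:-→d6:-→d7:-→d8:-→d9:-→d10:-→d11:-→d12:H1  best=H1
  + 80.0.0.0/4 (H3) depth=4
  + 0.0.0.0/0 (H0) depth=0
  + 81.74.180.0/24 (H2) depth=24
  ? 81.74.180.0  path d0:H0→d1:-→d2:-→d3:-→d4:H3→d5:-→d6:-→d7:-→d8:-→d9:-→d10:-→d11:-→d12:H1→d13:-→d14:-→d15:-→d16:H3→d17:-→d18:-→d19:-→d20:-→d21:-→d22:-→d23:-→d24:H2  best=H2

== LOOKUPS ==
["no-route","H3","H3","H3","H1","H2","H3","H1","H2"]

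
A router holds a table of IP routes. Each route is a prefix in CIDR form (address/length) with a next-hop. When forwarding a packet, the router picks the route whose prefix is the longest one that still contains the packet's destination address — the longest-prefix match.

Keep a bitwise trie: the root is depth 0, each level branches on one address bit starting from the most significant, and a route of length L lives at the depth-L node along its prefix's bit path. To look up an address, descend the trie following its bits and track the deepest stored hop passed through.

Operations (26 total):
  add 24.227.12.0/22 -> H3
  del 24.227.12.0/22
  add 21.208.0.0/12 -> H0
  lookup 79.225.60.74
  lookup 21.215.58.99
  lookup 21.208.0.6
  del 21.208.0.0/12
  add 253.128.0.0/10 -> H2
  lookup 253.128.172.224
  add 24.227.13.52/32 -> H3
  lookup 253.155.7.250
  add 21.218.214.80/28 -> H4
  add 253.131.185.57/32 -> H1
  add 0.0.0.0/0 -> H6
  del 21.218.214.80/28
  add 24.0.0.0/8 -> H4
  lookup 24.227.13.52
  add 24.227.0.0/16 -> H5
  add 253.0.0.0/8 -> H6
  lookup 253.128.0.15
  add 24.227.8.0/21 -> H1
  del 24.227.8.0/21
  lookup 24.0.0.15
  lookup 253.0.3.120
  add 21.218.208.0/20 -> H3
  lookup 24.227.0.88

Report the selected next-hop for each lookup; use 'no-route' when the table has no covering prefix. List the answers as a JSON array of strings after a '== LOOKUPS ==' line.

Trace:
  + 24.227.12.0/22 (H3) depth=22
  del 24.227.12.0/22 (clear depth 22)
  + 21.208.0.0/12 (H0) depth=12
  ? 79.225.60.74  path d0:-→d1:-  best=no-route
  ? 21.215.58.99  path d0:-→d1:-→d2:-→d3:-→d4:-→d5:-→d6:-→d7:-→d8:-→d9:-→d10:-→d11:-→d12:H0  best=H0
  ? 21.208.0.6  path d0:-→d1:-→d2:-→d3:-→d4:-→d5:-→d6:-→d7:-→d8:-→d9:-→d10:-→d11:-→d12:H0  best=H0
  del 21.208.0.0/12 (clear depth 12)
  + 253.128.0.0/10 (H2) depth=10
  ? 253.128.172.224  path d0:-→d1:-→d2:-→d3:-→d4:-→d5:-→d6:-→d7:-→d8:-→d9:-→d10:H2  best=H2
  + 24.227.13.52/32 (H3) depth=32
  ? 253.155.7.250  path d0:-→d1:-→d2:-→d3:-→d4:-→d5:-→d6:-→d7:-→d8:-→d9:-→d10:H2  best=H2
  + 21.218.214.80/28 (H4) depth=28
  + 253.131.185.57/32 (H1) depth=32
  + 0.0.0.0/0 (H6) depth=0
  del 21.218.214.80/28 (clear depth 28)
  + 24.0.0.0/8 (H4) depth=8
  ? 24.227.13.52  path d0:H6→d1:-→d2:-→d3:-→d4:-→d5:-→d6:-→d7:-→d8:H4→d9:-→d10:-→d11:-→d12:-→d13:-→d14:-→d15:-→d16:-→d17:-→d18:-→d19:-→d20:-→d21:-→d22:-→d23:-→d24:-→d25:-→d26:-→d27:-→d28:-→d29:-→d30:-→d31:-→d32:H3  best=H3
  + 24.227.0.0/16 (H5) depth=16
  + 253.0.0.0/8 (H6) depth=8
  ? 253.128.0.15  path d0:H6→d1:-→d2:-→d3:-→d4:-→d5:-→d6:-→d7:-→d8:H6→d9:-→d10:H2→d11:-→d12:-→d13:-→d14:-  best=H2
  + 24.227.8.0/21 (H1) depth=21
  del 24.227.8.0/21 (clear depth 21)
  ? 24.0.0.15  path d0:H6→d1:-→d2:-→d3:-→d4:-→d5:-→d6:-→d7:-→d8:H4  best=H4
  ? 253.0.3.120  path d0:H6→d1:-→d2:-→d3:-→d4:-→d5:-→d6:-→d7:-→d8:H6  best=H6
  + 21.218.208.0/20 (H3) depth=20
  ? 24.227.0.88  path d0:H6→d1:-→d2:-→d3:-→d4:-→d5:-→d6:-→d7:-→d8:H4→d9:-→d10:-→d11:-→d12:-→d13:-→d14:-→d15:-→d16:H5→d17:-→d18:-→d19:-→d20:-  best=H5

== LOOKUPS ==
["no-route","H0","H0","H2","H2","H3","H2","H4","H6","H5"]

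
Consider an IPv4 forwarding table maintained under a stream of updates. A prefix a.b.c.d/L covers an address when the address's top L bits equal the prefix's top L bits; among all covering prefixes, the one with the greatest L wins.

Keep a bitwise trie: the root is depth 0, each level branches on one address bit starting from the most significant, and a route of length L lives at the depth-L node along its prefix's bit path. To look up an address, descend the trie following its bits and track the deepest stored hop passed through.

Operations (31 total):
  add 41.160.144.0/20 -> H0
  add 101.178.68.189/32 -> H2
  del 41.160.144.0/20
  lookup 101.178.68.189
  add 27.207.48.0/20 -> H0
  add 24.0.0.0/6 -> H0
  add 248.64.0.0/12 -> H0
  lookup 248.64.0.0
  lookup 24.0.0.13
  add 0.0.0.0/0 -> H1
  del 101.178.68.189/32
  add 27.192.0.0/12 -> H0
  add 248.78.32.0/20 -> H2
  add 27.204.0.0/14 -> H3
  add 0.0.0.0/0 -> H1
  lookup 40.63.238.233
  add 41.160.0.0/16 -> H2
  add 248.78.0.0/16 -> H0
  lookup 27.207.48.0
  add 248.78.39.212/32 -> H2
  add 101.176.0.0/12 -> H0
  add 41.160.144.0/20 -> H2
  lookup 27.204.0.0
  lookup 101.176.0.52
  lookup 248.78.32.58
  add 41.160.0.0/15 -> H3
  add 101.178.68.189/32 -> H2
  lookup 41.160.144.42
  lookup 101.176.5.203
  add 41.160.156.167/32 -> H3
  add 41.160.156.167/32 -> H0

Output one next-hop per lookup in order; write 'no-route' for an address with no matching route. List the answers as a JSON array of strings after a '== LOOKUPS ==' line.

Apply in order:
  + 41.160.144.0/20 (H0) depth=20
  + 101.178.68.189/32 (H2) depth=32
  del 41.160.144.0/20 (clear depth 20)
  ? 101.178.68.189  path d0:-→d1:-→d2:-→d3:-→d4:-→d5:-→d6:-→d7:-→d8:-→d9:-→d10:-→d11:-→d12:-→d13:-→d14:-→d15:-→d16:-→d17:-→d18:-→d19:-→d20:-→d21:-→d22:-→d23:-→d24:-→d25:-→d26:-→d27:-→d28:-→d29:-→d30:-→d31:-→d32:H2  best=H2
  + 27.207.48.0/20 (H0) depth=20
  + 24.0.0.0/6 (H0) depth=6
  + 248.64.0.0/12 (H0) depth=12
  ? 248.64.0.0  path d0:-→d1:-→d2:-→d3:-→d4:-→d5:-→d6:-→d7:-→d8:-→d9:-→d10:-→d11:-→d12:H0  best=H0
  ? 24.0.0.13  path d0:-→d1:-→d2:-→d3:-→d4:-→d5:-→d6:H0  best=H0
  + 0.0.0.0/0 (H1) depth=0
  del 101.178.68.189/32 (clear depth 32)
  + 27.192.0.0/12 (H0) depth=12
  + 248.78.32.0/20 (H2) depth=20
  + 27.204.0.0/14 (H3) depth=14
  + 0.0.0.0/0 (H1) depth=0
  ? 40.63.238.233  path d0:H1→d1:-→d2:-→d3:-→d4:-→d5:-→d6:-→d7:-  best=H1
  + 41.160.0.0/16 (H2) depth=16
  + 248.78.0.0/16 (H0) depth=16
  ? 27.207.48.0  path d0:H1→d1:-→d2:-→d3:-→d4:-→d5:-→d6:H0→d7:-→d8:-→d9:-→d10:-→d11:-→d12:H0→d13:-→d14:H3→d15:-→d16:-→d17:-→d18:-→d19:-→d20:H0  best=H0
  + 248.78.39.212/32 (H2) depth=32
  + 101.176.0.0/12 (H0) depth=12
  + 41.160.144.0/20 (H2) depth=20
  ? 27.204.0.0  path d0:H1→d1:-→d2:-→d3:-→d4:-→d5:-→d6:H0→d7:-→d8:-→d9:-→d10:-→d11:-→d12:H0→d13:-→d14:H3  best=H3
  ? 101.176.0.52  path d0:H1→d1:-→d2:-→d3:-→d4:-→d5:-→d6:-→d7:-→d8:-→d9:-→d10:-→d11:-→d12:H0→d13:-→d14:-  best=H0
  ? 248.78.32.58  path d0:H1→d1:-→d2:-→d3:-→d4:-→d5:-→d6:-→d7:-→d8:-→d9:-→d10:-→d11:-→d12:H0→d13:-→d14:-→d15:-→d16:H0→d17:-→d18:-→d19:-→d20:H2→d21:-  best=H2
  + 41.160.0.0/15 (H3) depth=15
  + 101.178.68.189/32 (H2) depth=32
  ? 41.160.144.42  path d0:H1→d1:-→d2:-→d3:-→d4:-→d5:-→d6:-→d7:-→d8:-→d9:-→d10:-→d11:-→d12:-→d13:-→d14:-→d15:H3→d16:H2→d17:-→d18:-→d19:-→d20:H2  best=H2
  ? 101.176.5.203  path d0:H1→d1:-→d2:-→d3:-→d4:-→d5:-→d6:-→d7:-→d8:-→d9:-→d10:-→d11:-→d12:H0→d13:-→d14:-  best=H0
  + 41.160.156.167/32 (H3) depth=32
  + 41.160.156.167/32 (H0) depth=32

== LOOKUPS ==
["H2","H0","H0","H1","H0","H3","H0","H2","H2","H0"]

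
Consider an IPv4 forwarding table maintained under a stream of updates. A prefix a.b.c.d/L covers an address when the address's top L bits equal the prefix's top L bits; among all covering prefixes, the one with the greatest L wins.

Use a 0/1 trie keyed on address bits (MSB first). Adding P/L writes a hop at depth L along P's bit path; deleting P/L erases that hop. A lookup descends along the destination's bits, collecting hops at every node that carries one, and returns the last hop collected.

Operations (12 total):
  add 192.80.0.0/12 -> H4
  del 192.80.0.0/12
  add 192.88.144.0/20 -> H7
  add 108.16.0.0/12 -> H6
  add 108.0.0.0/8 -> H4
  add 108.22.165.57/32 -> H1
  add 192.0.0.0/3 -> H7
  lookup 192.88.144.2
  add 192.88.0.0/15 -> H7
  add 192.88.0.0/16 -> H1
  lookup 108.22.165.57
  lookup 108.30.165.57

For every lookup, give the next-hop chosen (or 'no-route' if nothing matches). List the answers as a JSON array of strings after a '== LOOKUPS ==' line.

Apply in order:
  + 192.80.0.0/12 (H4) depth=12
  - 192.80.0.0/12 clear@12
  + 192.88.144.0/20 (H7) depth=20
  + 108.16.0.0/12 (H6) depth=12
  + 108.0.0.0/8 (H4) depth=8
  + 108.22.165.57/32 (H1) depth=32
  + 192.0.0.0/3 (H7) depth=3
  ? 192.88.144.2  path d0:-→d1:-→d2:-→d3:H7→d4:-→d5:-→d6:-→d7:-→d8:-→d9:-→d10:-→d11:-→d12:-→d13:-→d14:-→d15:-→d16:-→d17:-→d18:-→d19:-→d20:H7  best=H7
  + 192.88.0.0/15 (H7) depth=15
  + 192.88.0.0/16 (H1) depth=16
  ? 108.22.165.57  path d0:-→d1:-→d2:-→d3:-→d4:-→d5:-→d6:-→d7:-→d8:H4→d9:-→d10:-→d11:-→d12:H6→d13:-→d14:-→d15:-→d16:-→d17:-→d18:-→d19:-→d20:-→d21:-→d22:-→d23:-→d24:-→d25:-→d26:-→d27:-→d28:-→d29:-→d30:-→d31:-→d32:H1  best=H1
  ? 108.30.165.57  path d0:-→d1:-→d2:-→d3:-→d4:-→d5:-→d6:-→d7:-→d8:H4→d9:-→d10:-→d11:-→d12:H6  best=H6

== LOOKUPS ==
["H7","H1","H6"]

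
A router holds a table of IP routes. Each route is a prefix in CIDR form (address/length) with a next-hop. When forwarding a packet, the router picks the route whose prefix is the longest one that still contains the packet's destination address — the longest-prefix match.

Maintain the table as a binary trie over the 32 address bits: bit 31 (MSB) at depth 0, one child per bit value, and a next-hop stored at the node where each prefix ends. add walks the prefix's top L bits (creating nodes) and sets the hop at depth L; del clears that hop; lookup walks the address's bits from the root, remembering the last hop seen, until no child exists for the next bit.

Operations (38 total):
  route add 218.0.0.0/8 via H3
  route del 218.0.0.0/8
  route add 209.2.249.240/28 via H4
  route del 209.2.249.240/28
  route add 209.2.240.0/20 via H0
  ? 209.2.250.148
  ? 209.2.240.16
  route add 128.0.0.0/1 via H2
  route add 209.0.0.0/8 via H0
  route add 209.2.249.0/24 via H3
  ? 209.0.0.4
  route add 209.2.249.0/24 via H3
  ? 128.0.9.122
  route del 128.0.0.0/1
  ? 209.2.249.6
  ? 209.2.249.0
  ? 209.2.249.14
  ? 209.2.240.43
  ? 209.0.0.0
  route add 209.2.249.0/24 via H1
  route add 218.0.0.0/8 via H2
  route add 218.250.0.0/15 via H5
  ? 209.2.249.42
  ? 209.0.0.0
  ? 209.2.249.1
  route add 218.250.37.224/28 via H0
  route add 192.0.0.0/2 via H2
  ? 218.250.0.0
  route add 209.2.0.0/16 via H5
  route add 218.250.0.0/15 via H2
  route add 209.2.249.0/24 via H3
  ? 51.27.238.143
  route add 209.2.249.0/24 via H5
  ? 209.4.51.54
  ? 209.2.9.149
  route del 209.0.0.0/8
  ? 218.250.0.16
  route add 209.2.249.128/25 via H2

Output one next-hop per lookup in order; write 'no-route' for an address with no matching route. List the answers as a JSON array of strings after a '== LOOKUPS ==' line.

Trace:
  + 218.0.0.0/8 (H3) depth=8
  del 218.0.0.0/8 (clear depth 8)
  + 209.2.249.240/28 (H4) depth=28
  del 209.2.249.240/28 (clear depth 28)
  + 209.2.240.0/20 (H0) depth=20
  ? 209.2.250.148  path d0:-→d1:-→d2:-→d3:-→d4:-→d5:-→d6:-→d7:-→d8:-→d9:-→d10:-→d11:-→d12:-→d13:-→d14:-→d15:-→d16:-→d17:-→d18:-→d19:-→d20:H0→d21:-→d22:-  best=H0
  ? 209.2.240.16  path d0:-→d1:-→d2:-→d3:-→d4:-→d5:-→d6:-→d7:-→d8:-→d9:-→d10:-→d11:-→d12:-→d13:-→d14:-→d15:-→d16:-→d17:-→d18:-→d19:-→d20:H0  best=H0
  + 128.0.0.0/1 (H2) depth=1
  + 209.0.0.0/8 (H0) depth=8
  + 209.2.249.0/24 (H3) depth=24
  ? 209.0.0.4  path d0:-→d1:H2→d2:-→d3:-→d4:-→d5:-→d6:-→d7:-→d8:H0→d9:-→d10:-→d11:-→d12:-→d13:-→d14:-  best=H0
  + 209.2.249.0/24 (H3) depth=24
  ? 128.0.9.122  path d0:-→d1:H2  best=H2
  del 128.0.0.0/1 (clear depth 1)
  ? 209.2.249.6  path d0:-→d1:-→d2:-→d3:-→d4:-→d5:-→d6:-→d7:-→d8:H0→d9:-→d10:-→d11:-→d12:-→d13:-→d14:-→d15:-→d16:-→d17:-→d18:-→d19:-→d20:H0→d21:-→d22:-→d23:-→d24:H3  best=H3
  ? 209.2.249.0  path d0:-→d1:-→d2:-→d3:-→d4:-→d5:-→d6:-→d7:-→d8:H0→d9:-→d10:-→d11:-→d12:-→d13:-→d14:-→d15:-→d16:-→d17:-→d18:-→d19:-→d20:H0→d21:-→d22:-→d23:-→d24:H3  best=H3
  ? 209.2.249.14  path d0:-→d1:-→d2:-→d3:-→d4:-→d5:-→d6:-→d7:-→d8:H0→d9:-→d10:-→d11:-→d12:-→d13:-→d14:-→d15:-→d16:-→d17:-→d18:-→d19:-→d20:H0→d21:-→d22:-→d23:-→d24:H3  best=H3
  ? 209.2.240.43  path d0:-→d1:-→d2:-→d3:-→d4:-→d5:-→d6:-→d7:-→d8:H0→d9:-→d10:-→d11:-→d12:-→d13:-→d14:-→d15:-→d16:-→d17:-→d18:-→d19:-→d20:H0  best=H0
  ? 209.0.0.0  path d0:-→d1:-→d2:-→d3:-→d4:-→d5:-→d6:-→d7:-→d8:H0→d9:-→d10:-→d11:-→d12:-→d13:-→d14:-  best=H0
  + 209.2.249.0/24 (H1) depth=24
  + 218.0.0.0/8 (H2) depth=8
  + 218.250.0.0/15 (H5) depth=15
  ? 209.2.249.42  path d0:-→d1:-→d2:-→d3:-→d4:-→d5:-→d6:-→d7:-→d8:H0→d9:-→d10:-→d11:-→d12:-→d13:-→d14:-→d15:-→d16:-→d17:-→d18:-→d19:-→d20:H0→d21:-→d22:-→d23:-→d24:H1  best=H1
  ? 209.0.0.0  path d0:-→d1:-→d2:-→d3:-→d4:-→d5:-→d6:-→d7:-→d8:H0→d9:-→d10:-→d11:-→d12:-→d13:-→d14:-  best=H0
  ? 209.2.249.1  path d0:-→d1:-→d2:-→d3:-→d4:-→d5:-→d6:-→d7:-→d8:H0→d9:-→d10:-→d11:-→d12:-→d13:-→d14:-→d15:-→d16:-→d17:-→d18:-→d19:-→d20:H0→d21:-→d22:-→d23:-→d24:H1  best=H1
  + 218.250.37.224/28 (H0) depth=28
  + 192.0.0.0/2 (H2) depth=2
  ? 218.250.0.0  path d0:-→d1:-→d2:H2→d3:-→d4:-→d5:-→d6:-→d7:-→d8:H2→d9:-→d10:-→d11:-→d12:-→d13:-→d14:-→d15:H5→d16:-→d17:-→d18:-  best=H5
  + 209.2.0.0/16 (H5) depth=16
  + 218.250.0.0/15 (H2) depth=15
  + 209.2.249.0/24 (H3) depth=24
  ? 51.27.238.143  path d0:-  best=no-route
  + 209.2.249.0/24 (H5) depth=24
  ? 209.4.51.54  path d0:-→d1:-→d2:H2→d3:-→d4:-→d5:-→d6:-→d7:-→d8:H0→d9:-→d10:-→d11:-→d12:-→d13:-  best=H0
  ? 209.2.9.149  path d0:-→d1:-→d2:H2→d3:-→d4:-→d5:-→d6:-→d7:-→d8:H0→d9:-→d10:-→d11:-→d12:-→d13:-→d14:-→d15:-→d16:H5  best=H5
  del 209.0.0.0/8 (clear depth 8)
  ? 218.250.0.16  path d0:-→d1:-→d2:H2→d3:-→d4:-→d5:-→d6:-→d7:-→d8:H2→d9:-→d10:-→d11:-→d12:-→d13:-→d14:-→d15:H2→d16:-→d17:-→d18:-  best=H2
  + 209.2.249.128/25 (H2) depth=25

== LOOKUPS ==
["H0","H0","H0","H2","H3","H3","H3","H0","H0","H1","H0","H1","H5","no-route","H0","H5","H2"]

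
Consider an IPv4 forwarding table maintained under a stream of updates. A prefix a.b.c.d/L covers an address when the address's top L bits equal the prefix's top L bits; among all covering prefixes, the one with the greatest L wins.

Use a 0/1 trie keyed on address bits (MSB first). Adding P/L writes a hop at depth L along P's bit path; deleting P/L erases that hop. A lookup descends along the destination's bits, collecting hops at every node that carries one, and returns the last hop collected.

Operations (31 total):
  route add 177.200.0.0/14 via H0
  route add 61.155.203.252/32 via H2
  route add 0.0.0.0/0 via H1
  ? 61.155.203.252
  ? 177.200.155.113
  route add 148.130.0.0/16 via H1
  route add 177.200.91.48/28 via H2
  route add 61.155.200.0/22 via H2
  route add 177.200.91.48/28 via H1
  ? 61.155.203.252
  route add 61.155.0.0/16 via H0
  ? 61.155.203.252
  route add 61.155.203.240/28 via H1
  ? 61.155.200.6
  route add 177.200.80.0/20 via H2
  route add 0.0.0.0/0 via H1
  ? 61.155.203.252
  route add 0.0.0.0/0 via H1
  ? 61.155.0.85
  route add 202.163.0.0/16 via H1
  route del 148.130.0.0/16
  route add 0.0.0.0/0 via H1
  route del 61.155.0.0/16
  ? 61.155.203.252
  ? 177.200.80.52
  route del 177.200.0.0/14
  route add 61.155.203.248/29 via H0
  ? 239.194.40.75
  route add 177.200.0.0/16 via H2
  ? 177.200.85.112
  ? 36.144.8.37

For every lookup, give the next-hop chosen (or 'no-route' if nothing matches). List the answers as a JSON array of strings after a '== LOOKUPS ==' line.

Process each operation:
  add 177.200.0.0/14 -> H0 at depth 14
  add 61.155.203.252/32 -> H2 at depth 32
  add 0.0.0.0/0 -> H1 at depth 0
  ? 61.155.203.252  path d0:H1→d1:-→d2:-→d3:-→d4:-→d5:-→d6:-→d7:-→d8:-→d9:-→d10:-→d11:-→d12:-→d13:-→d14:-→d15:-→d16:-→d17:-→d18:-→d19:-→d20:-→d21:-→d22:-→d23:-→d24:-→d25:-→d26:-→d27:-→d28:-→d29:-→d30:-→d31:-→d32:H2  best=H2
  ? 177.200.155.113  path d0:H1→d1:-→d2:-→d3:-→d4:-→d5:-→d6:-→d7:-→d8:-→d9:-→d10:-→d11:-→d12:-→d13:-→d14:H0  best=H0
  add 148.130.0.0/16 -> H1 at depth 16
  add 177.200.91.48/28 -> H2 at depth 28
  add 61.155.200.0/22 -> H2 at depth 22
  add 177.200.91.48/28 -> H1 at depth 28
  ? 61.155.203.252  path d0:H1→d1:-→d2:-→d3:-→d4:-→d5:-→d6:-→d7:-→d8:-→d9:-→d10:-→d11:-→d12:-→d13:-→d14:-→d15:-→d16:-→d17:-→d18:-→d19:-→d20:-→d21:-→d22:H2→d23:-→d24:-→d25:-→d26:-→d27:-→d28:-→d29:-→d30:-→d31:-→d32:H2  best=H2
  add 61.155.0.0/16 -> H0 at depth 16
  ? 61.155.203.252  path d0:H1→d1:-→d2:-→d3:-→d4:-→d5:-→d6:-→d7:-→d8:-→d9:-→d10:-→d11:-→d12:-→d13:-→d14:-→d15:-→d16:H0→d17:-→d18:-→d19:-→d20:-→d21:-→d22:H2→d23:-→d24:-→d25:-→d26:-→d27:-→d28:-→d29:-→d30:-→d31:-→d32:H2  best=H2
  add 61.155.203.240/28 -> H1 at depth 28
  ? 61.155.200.6  path d0:H1→d1:-→d2:-→d3:-→d4:-→d5:-→d6:-→d7:-→d8:-→d9:-→d10:-→d11:-→d12:-→d13:-→d14:-→d15:-→d16:H0→d17:-→d18:-→d19:-→d20:-→d21:-→d22:H2  best=H2
  add 177.200.80.0/20 -> H2 at depth 20
  add 0.0.0.0/0 -> H1 at depth 0
  ? 61.155.203.252  path d0:H1→d1:-→d2:-→d3:-→d4:-→d5:-→d6:-→d7:-→d8:-→d9:-→d10:-→d11:-→d12:-→d13:-→d14:-→d15:-→d16:H0→d17:-→d18:-→d19:-→d20:-→d21:-→d22:H2→d23:-→d24:-→d25:-→d26:-→d27:-→d28:H1→d29:-→d30:-→d31:-→d32:H2  best=H2
  add 0.0.0.0/0 -> H1 at depth 0
  ? 61.155.0.85  path d0:H1→d1:-→d2:-→d3:-→d4:-→d5:-→d6:-→d7:-→d8:-→d9:-→d10:-→d11:-→d12:-→d13:-→d14:-→d15:-→d16:H0  best=H0
  add 202.163.0.0/16 -> H1 at depth 16
  del 148.130.0.0/16 (clear depth 16)
  add 0.0.0.0/0 -> H1 at depth 0
  del 61.155.0.0/16 (clear depth 16)
  ? 61.155.203.252  path d0:H1→d1:-→d2:-→d3:-→d4:-→d5:-→d6:-→d7:-→d8:-→d9:-→d10:-→d11:-→d12:-→d13:-→d14:-→d15:-→d16:-→d17:-→d18:-→d19:-→d20:-→d21:-→d22:H2→d23:-→d24:-→d25:-→d26:-→d27:-→d28:H1→d29:-→d30:-→d31:-→d32:H2  best=H2
  ? 177.200.80.52  path d0:H1→d1:-→d2:-→d3:-→d4:-→d5:-→d6:-→d7:-→d8:-→d9:-→d10:-→d11:-→d12:-→d13:-→d14:H0→d15:-→d16:-→d17:-→d18:-→d19:-→d20:H2  best=H2
  del 177.200.0.0/14 (clear depth 14)
  add 61.155.203.248/29 -> H0 at depth 29
  ? 239.194.40.75  path d0:H1→d1:-→d2:-  best=H1
  add 177.200.0.0/16 -> H2 at depth 16
  ? 177.200.85.112  path d0:H1→d1:-→d2:-→d3:-→d4:-→d5:-→d6:-→d7:-→d8:-→d9:-→d10:-→d11:-→d12:-→d13:-→d14:-→d15:-→d16:H2→d17:-→d18:-→d19:-→d20:H2  best=H2
  ? 36.144.8.37  path d0:H1→d1:-→d2:-→d3:-  best=H1

== LOOKUPS ==
["H2","H0","H2","H2","H2","H2","H0","H2","H2","H1","H2","H1"]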